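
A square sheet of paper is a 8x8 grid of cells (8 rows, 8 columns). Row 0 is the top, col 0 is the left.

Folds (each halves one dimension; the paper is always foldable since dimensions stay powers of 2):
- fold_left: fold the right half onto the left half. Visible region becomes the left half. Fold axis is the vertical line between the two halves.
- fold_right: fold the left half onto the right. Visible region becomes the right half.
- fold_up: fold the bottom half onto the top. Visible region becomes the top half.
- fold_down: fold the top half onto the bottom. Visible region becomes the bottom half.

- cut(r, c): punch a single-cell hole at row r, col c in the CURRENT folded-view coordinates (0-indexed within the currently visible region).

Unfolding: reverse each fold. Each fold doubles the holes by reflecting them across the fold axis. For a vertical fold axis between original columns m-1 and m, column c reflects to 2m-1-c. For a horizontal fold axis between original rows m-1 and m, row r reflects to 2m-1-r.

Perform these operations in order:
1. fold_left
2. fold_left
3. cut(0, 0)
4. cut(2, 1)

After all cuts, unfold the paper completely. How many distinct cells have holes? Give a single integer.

Answer: 8

Derivation:
Op 1 fold_left: fold axis v@4; visible region now rows[0,8) x cols[0,4) = 8x4
Op 2 fold_left: fold axis v@2; visible region now rows[0,8) x cols[0,2) = 8x2
Op 3 cut(0, 0): punch at orig (0,0); cuts so far [(0, 0)]; region rows[0,8) x cols[0,2) = 8x2
Op 4 cut(2, 1): punch at orig (2,1); cuts so far [(0, 0), (2, 1)]; region rows[0,8) x cols[0,2) = 8x2
Unfold 1 (reflect across v@2): 4 holes -> [(0, 0), (0, 3), (2, 1), (2, 2)]
Unfold 2 (reflect across v@4): 8 holes -> [(0, 0), (0, 3), (0, 4), (0, 7), (2, 1), (2, 2), (2, 5), (2, 6)]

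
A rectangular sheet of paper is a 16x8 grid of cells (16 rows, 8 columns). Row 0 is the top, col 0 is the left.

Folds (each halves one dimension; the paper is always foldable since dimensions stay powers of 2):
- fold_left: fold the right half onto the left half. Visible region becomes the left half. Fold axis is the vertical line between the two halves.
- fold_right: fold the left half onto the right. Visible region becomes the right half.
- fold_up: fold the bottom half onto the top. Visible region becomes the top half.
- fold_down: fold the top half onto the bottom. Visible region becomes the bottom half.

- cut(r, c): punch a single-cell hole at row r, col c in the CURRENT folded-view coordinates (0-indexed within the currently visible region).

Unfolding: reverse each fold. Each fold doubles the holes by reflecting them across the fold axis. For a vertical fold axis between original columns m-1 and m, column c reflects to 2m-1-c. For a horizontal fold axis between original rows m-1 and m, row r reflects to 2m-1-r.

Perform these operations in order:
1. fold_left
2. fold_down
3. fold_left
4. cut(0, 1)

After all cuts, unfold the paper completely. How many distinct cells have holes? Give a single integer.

Op 1 fold_left: fold axis v@4; visible region now rows[0,16) x cols[0,4) = 16x4
Op 2 fold_down: fold axis h@8; visible region now rows[8,16) x cols[0,4) = 8x4
Op 3 fold_left: fold axis v@2; visible region now rows[8,16) x cols[0,2) = 8x2
Op 4 cut(0, 1): punch at orig (8,1); cuts so far [(8, 1)]; region rows[8,16) x cols[0,2) = 8x2
Unfold 1 (reflect across v@2): 2 holes -> [(8, 1), (8, 2)]
Unfold 2 (reflect across h@8): 4 holes -> [(7, 1), (7, 2), (8, 1), (8, 2)]
Unfold 3 (reflect across v@4): 8 holes -> [(7, 1), (7, 2), (7, 5), (7, 6), (8, 1), (8, 2), (8, 5), (8, 6)]

Answer: 8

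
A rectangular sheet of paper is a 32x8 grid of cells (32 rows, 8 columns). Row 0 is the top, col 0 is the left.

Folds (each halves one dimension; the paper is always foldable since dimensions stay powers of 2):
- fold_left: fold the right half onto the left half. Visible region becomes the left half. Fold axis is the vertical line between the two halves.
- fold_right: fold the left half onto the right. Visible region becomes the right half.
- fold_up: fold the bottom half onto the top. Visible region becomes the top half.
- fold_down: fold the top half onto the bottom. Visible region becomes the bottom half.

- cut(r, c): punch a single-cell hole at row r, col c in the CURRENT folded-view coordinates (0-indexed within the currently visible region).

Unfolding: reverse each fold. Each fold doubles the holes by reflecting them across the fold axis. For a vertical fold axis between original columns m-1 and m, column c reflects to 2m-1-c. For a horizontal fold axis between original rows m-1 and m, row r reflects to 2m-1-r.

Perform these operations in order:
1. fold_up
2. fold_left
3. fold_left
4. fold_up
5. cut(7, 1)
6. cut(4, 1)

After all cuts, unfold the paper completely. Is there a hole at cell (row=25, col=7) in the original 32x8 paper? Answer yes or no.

Answer: no

Derivation:
Op 1 fold_up: fold axis h@16; visible region now rows[0,16) x cols[0,8) = 16x8
Op 2 fold_left: fold axis v@4; visible region now rows[0,16) x cols[0,4) = 16x4
Op 3 fold_left: fold axis v@2; visible region now rows[0,16) x cols[0,2) = 16x2
Op 4 fold_up: fold axis h@8; visible region now rows[0,8) x cols[0,2) = 8x2
Op 5 cut(7, 1): punch at orig (7,1); cuts so far [(7, 1)]; region rows[0,8) x cols[0,2) = 8x2
Op 6 cut(4, 1): punch at orig (4,1); cuts so far [(4, 1), (7, 1)]; region rows[0,8) x cols[0,2) = 8x2
Unfold 1 (reflect across h@8): 4 holes -> [(4, 1), (7, 1), (8, 1), (11, 1)]
Unfold 2 (reflect across v@2): 8 holes -> [(4, 1), (4, 2), (7, 1), (7, 2), (8, 1), (8, 2), (11, 1), (11, 2)]
Unfold 3 (reflect across v@4): 16 holes -> [(4, 1), (4, 2), (4, 5), (4, 6), (7, 1), (7, 2), (7, 5), (7, 6), (8, 1), (8, 2), (8, 5), (8, 6), (11, 1), (11, 2), (11, 5), (11, 6)]
Unfold 4 (reflect across h@16): 32 holes -> [(4, 1), (4, 2), (4, 5), (4, 6), (7, 1), (7, 2), (7, 5), (7, 6), (8, 1), (8, 2), (8, 5), (8, 6), (11, 1), (11, 2), (11, 5), (11, 6), (20, 1), (20, 2), (20, 5), (20, 6), (23, 1), (23, 2), (23, 5), (23, 6), (24, 1), (24, 2), (24, 5), (24, 6), (27, 1), (27, 2), (27, 5), (27, 6)]
Holes: [(4, 1), (4, 2), (4, 5), (4, 6), (7, 1), (7, 2), (7, 5), (7, 6), (8, 1), (8, 2), (8, 5), (8, 6), (11, 1), (11, 2), (11, 5), (11, 6), (20, 1), (20, 2), (20, 5), (20, 6), (23, 1), (23, 2), (23, 5), (23, 6), (24, 1), (24, 2), (24, 5), (24, 6), (27, 1), (27, 2), (27, 5), (27, 6)]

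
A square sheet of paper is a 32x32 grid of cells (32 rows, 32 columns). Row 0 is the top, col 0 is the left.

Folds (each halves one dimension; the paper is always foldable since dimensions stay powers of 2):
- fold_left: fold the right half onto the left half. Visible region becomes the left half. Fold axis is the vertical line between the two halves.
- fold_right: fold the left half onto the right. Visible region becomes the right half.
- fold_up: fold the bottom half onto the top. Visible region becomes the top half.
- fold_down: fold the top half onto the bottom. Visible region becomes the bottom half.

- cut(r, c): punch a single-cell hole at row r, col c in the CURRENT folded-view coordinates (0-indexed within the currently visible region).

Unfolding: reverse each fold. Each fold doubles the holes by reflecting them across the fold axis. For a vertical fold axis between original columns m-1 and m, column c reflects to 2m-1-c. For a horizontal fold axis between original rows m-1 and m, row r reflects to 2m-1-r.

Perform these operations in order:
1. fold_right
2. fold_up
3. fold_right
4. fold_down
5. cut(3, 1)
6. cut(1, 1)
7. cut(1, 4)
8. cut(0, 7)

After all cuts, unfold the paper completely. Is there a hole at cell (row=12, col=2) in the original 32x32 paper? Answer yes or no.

Answer: no

Derivation:
Op 1 fold_right: fold axis v@16; visible region now rows[0,32) x cols[16,32) = 32x16
Op 2 fold_up: fold axis h@16; visible region now rows[0,16) x cols[16,32) = 16x16
Op 3 fold_right: fold axis v@24; visible region now rows[0,16) x cols[24,32) = 16x8
Op 4 fold_down: fold axis h@8; visible region now rows[8,16) x cols[24,32) = 8x8
Op 5 cut(3, 1): punch at orig (11,25); cuts so far [(11, 25)]; region rows[8,16) x cols[24,32) = 8x8
Op 6 cut(1, 1): punch at orig (9,25); cuts so far [(9, 25), (11, 25)]; region rows[8,16) x cols[24,32) = 8x8
Op 7 cut(1, 4): punch at orig (9,28); cuts so far [(9, 25), (9, 28), (11, 25)]; region rows[8,16) x cols[24,32) = 8x8
Op 8 cut(0, 7): punch at orig (8,31); cuts so far [(8, 31), (9, 25), (9, 28), (11, 25)]; region rows[8,16) x cols[24,32) = 8x8
Unfold 1 (reflect across h@8): 8 holes -> [(4, 25), (6, 25), (6, 28), (7, 31), (8, 31), (9, 25), (9, 28), (11, 25)]
Unfold 2 (reflect across v@24): 16 holes -> [(4, 22), (4, 25), (6, 19), (6, 22), (6, 25), (6, 28), (7, 16), (7, 31), (8, 16), (8, 31), (9, 19), (9, 22), (9, 25), (9, 28), (11, 22), (11, 25)]
Unfold 3 (reflect across h@16): 32 holes -> [(4, 22), (4, 25), (6, 19), (6, 22), (6, 25), (6, 28), (7, 16), (7, 31), (8, 16), (8, 31), (9, 19), (9, 22), (9, 25), (9, 28), (11, 22), (11, 25), (20, 22), (20, 25), (22, 19), (22, 22), (22, 25), (22, 28), (23, 16), (23, 31), (24, 16), (24, 31), (25, 19), (25, 22), (25, 25), (25, 28), (27, 22), (27, 25)]
Unfold 4 (reflect across v@16): 64 holes -> [(4, 6), (4, 9), (4, 22), (4, 25), (6, 3), (6, 6), (6, 9), (6, 12), (6, 19), (6, 22), (6, 25), (6, 28), (7, 0), (7, 15), (7, 16), (7, 31), (8, 0), (8, 15), (8, 16), (8, 31), (9, 3), (9, 6), (9, 9), (9, 12), (9, 19), (9, 22), (9, 25), (9, 28), (11, 6), (11, 9), (11, 22), (11, 25), (20, 6), (20, 9), (20, 22), (20, 25), (22, 3), (22, 6), (22, 9), (22, 12), (22, 19), (22, 22), (22, 25), (22, 28), (23, 0), (23, 15), (23, 16), (23, 31), (24, 0), (24, 15), (24, 16), (24, 31), (25, 3), (25, 6), (25, 9), (25, 12), (25, 19), (25, 22), (25, 25), (25, 28), (27, 6), (27, 9), (27, 22), (27, 25)]
Holes: [(4, 6), (4, 9), (4, 22), (4, 25), (6, 3), (6, 6), (6, 9), (6, 12), (6, 19), (6, 22), (6, 25), (6, 28), (7, 0), (7, 15), (7, 16), (7, 31), (8, 0), (8, 15), (8, 16), (8, 31), (9, 3), (9, 6), (9, 9), (9, 12), (9, 19), (9, 22), (9, 25), (9, 28), (11, 6), (11, 9), (11, 22), (11, 25), (20, 6), (20, 9), (20, 22), (20, 25), (22, 3), (22, 6), (22, 9), (22, 12), (22, 19), (22, 22), (22, 25), (22, 28), (23, 0), (23, 15), (23, 16), (23, 31), (24, 0), (24, 15), (24, 16), (24, 31), (25, 3), (25, 6), (25, 9), (25, 12), (25, 19), (25, 22), (25, 25), (25, 28), (27, 6), (27, 9), (27, 22), (27, 25)]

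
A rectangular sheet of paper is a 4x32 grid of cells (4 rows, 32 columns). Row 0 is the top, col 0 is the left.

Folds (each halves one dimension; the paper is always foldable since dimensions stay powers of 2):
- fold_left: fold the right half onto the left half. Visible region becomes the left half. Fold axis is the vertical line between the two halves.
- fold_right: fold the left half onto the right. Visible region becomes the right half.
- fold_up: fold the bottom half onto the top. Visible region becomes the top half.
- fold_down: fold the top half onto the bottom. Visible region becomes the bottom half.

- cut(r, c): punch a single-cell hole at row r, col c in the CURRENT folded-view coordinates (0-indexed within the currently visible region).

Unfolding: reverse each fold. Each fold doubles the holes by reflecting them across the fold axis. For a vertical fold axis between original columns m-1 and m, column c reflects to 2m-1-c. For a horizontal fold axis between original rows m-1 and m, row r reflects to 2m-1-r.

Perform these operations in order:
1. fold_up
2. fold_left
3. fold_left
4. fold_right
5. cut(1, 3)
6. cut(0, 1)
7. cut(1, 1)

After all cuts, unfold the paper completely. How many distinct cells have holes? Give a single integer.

Answer: 48

Derivation:
Op 1 fold_up: fold axis h@2; visible region now rows[0,2) x cols[0,32) = 2x32
Op 2 fold_left: fold axis v@16; visible region now rows[0,2) x cols[0,16) = 2x16
Op 3 fold_left: fold axis v@8; visible region now rows[0,2) x cols[0,8) = 2x8
Op 4 fold_right: fold axis v@4; visible region now rows[0,2) x cols[4,8) = 2x4
Op 5 cut(1, 3): punch at orig (1,7); cuts so far [(1, 7)]; region rows[0,2) x cols[4,8) = 2x4
Op 6 cut(0, 1): punch at orig (0,5); cuts so far [(0, 5), (1, 7)]; region rows[0,2) x cols[4,8) = 2x4
Op 7 cut(1, 1): punch at orig (1,5); cuts so far [(0, 5), (1, 5), (1, 7)]; region rows[0,2) x cols[4,8) = 2x4
Unfold 1 (reflect across v@4): 6 holes -> [(0, 2), (0, 5), (1, 0), (1, 2), (1, 5), (1, 7)]
Unfold 2 (reflect across v@8): 12 holes -> [(0, 2), (0, 5), (0, 10), (0, 13), (1, 0), (1, 2), (1, 5), (1, 7), (1, 8), (1, 10), (1, 13), (1, 15)]
Unfold 3 (reflect across v@16): 24 holes -> [(0, 2), (0, 5), (0, 10), (0, 13), (0, 18), (0, 21), (0, 26), (0, 29), (1, 0), (1, 2), (1, 5), (1, 7), (1, 8), (1, 10), (1, 13), (1, 15), (1, 16), (1, 18), (1, 21), (1, 23), (1, 24), (1, 26), (1, 29), (1, 31)]
Unfold 4 (reflect across h@2): 48 holes -> [(0, 2), (0, 5), (0, 10), (0, 13), (0, 18), (0, 21), (0, 26), (0, 29), (1, 0), (1, 2), (1, 5), (1, 7), (1, 8), (1, 10), (1, 13), (1, 15), (1, 16), (1, 18), (1, 21), (1, 23), (1, 24), (1, 26), (1, 29), (1, 31), (2, 0), (2, 2), (2, 5), (2, 7), (2, 8), (2, 10), (2, 13), (2, 15), (2, 16), (2, 18), (2, 21), (2, 23), (2, 24), (2, 26), (2, 29), (2, 31), (3, 2), (3, 5), (3, 10), (3, 13), (3, 18), (3, 21), (3, 26), (3, 29)]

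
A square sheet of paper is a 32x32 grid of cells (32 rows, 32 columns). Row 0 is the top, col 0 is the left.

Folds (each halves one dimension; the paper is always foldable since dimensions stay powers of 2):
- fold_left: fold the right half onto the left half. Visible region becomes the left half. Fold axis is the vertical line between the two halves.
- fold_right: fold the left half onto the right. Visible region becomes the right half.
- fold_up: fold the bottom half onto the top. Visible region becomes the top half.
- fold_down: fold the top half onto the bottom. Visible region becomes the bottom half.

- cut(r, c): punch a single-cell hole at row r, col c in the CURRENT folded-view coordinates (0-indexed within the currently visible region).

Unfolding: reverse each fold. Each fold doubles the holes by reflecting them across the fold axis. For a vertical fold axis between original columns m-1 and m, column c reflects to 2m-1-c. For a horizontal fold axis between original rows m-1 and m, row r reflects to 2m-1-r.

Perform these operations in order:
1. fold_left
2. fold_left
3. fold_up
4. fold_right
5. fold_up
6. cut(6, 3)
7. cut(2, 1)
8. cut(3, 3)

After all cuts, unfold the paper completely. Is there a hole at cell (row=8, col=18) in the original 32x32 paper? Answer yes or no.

Answer: no

Derivation:
Op 1 fold_left: fold axis v@16; visible region now rows[0,32) x cols[0,16) = 32x16
Op 2 fold_left: fold axis v@8; visible region now rows[0,32) x cols[0,8) = 32x8
Op 3 fold_up: fold axis h@16; visible region now rows[0,16) x cols[0,8) = 16x8
Op 4 fold_right: fold axis v@4; visible region now rows[0,16) x cols[4,8) = 16x4
Op 5 fold_up: fold axis h@8; visible region now rows[0,8) x cols[4,8) = 8x4
Op 6 cut(6, 3): punch at orig (6,7); cuts so far [(6, 7)]; region rows[0,8) x cols[4,8) = 8x4
Op 7 cut(2, 1): punch at orig (2,5); cuts so far [(2, 5), (6, 7)]; region rows[0,8) x cols[4,8) = 8x4
Op 8 cut(3, 3): punch at orig (3,7); cuts so far [(2, 5), (3, 7), (6, 7)]; region rows[0,8) x cols[4,8) = 8x4
Unfold 1 (reflect across h@8): 6 holes -> [(2, 5), (3, 7), (6, 7), (9, 7), (12, 7), (13, 5)]
Unfold 2 (reflect across v@4): 12 holes -> [(2, 2), (2, 5), (3, 0), (3, 7), (6, 0), (6, 7), (9, 0), (9, 7), (12, 0), (12, 7), (13, 2), (13, 5)]
Unfold 3 (reflect across h@16): 24 holes -> [(2, 2), (2, 5), (3, 0), (3, 7), (6, 0), (6, 7), (9, 0), (9, 7), (12, 0), (12, 7), (13, 2), (13, 5), (18, 2), (18, 5), (19, 0), (19, 7), (22, 0), (22, 7), (25, 0), (25, 7), (28, 0), (28, 7), (29, 2), (29, 5)]
Unfold 4 (reflect across v@8): 48 holes -> [(2, 2), (2, 5), (2, 10), (2, 13), (3, 0), (3, 7), (3, 8), (3, 15), (6, 0), (6, 7), (6, 8), (6, 15), (9, 0), (9, 7), (9, 8), (9, 15), (12, 0), (12, 7), (12, 8), (12, 15), (13, 2), (13, 5), (13, 10), (13, 13), (18, 2), (18, 5), (18, 10), (18, 13), (19, 0), (19, 7), (19, 8), (19, 15), (22, 0), (22, 7), (22, 8), (22, 15), (25, 0), (25, 7), (25, 8), (25, 15), (28, 0), (28, 7), (28, 8), (28, 15), (29, 2), (29, 5), (29, 10), (29, 13)]
Unfold 5 (reflect across v@16): 96 holes -> [(2, 2), (2, 5), (2, 10), (2, 13), (2, 18), (2, 21), (2, 26), (2, 29), (3, 0), (3, 7), (3, 8), (3, 15), (3, 16), (3, 23), (3, 24), (3, 31), (6, 0), (6, 7), (6, 8), (6, 15), (6, 16), (6, 23), (6, 24), (6, 31), (9, 0), (9, 7), (9, 8), (9, 15), (9, 16), (9, 23), (9, 24), (9, 31), (12, 0), (12, 7), (12, 8), (12, 15), (12, 16), (12, 23), (12, 24), (12, 31), (13, 2), (13, 5), (13, 10), (13, 13), (13, 18), (13, 21), (13, 26), (13, 29), (18, 2), (18, 5), (18, 10), (18, 13), (18, 18), (18, 21), (18, 26), (18, 29), (19, 0), (19, 7), (19, 8), (19, 15), (19, 16), (19, 23), (19, 24), (19, 31), (22, 0), (22, 7), (22, 8), (22, 15), (22, 16), (22, 23), (22, 24), (22, 31), (25, 0), (25, 7), (25, 8), (25, 15), (25, 16), (25, 23), (25, 24), (25, 31), (28, 0), (28, 7), (28, 8), (28, 15), (28, 16), (28, 23), (28, 24), (28, 31), (29, 2), (29, 5), (29, 10), (29, 13), (29, 18), (29, 21), (29, 26), (29, 29)]
Holes: [(2, 2), (2, 5), (2, 10), (2, 13), (2, 18), (2, 21), (2, 26), (2, 29), (3, 0), (3, 7), (3, 8), (3, 15), (3, 16), (3, 23), (3, 24), (3, 31), (6, 0), (6, 7), (6, 8), (6, 15), (6, 16), (6, 23), (6, 24), (6, 31), (9, 0), (9, 7), (9, 8), (9, 15), (9, 16), (9, 23), (9, 24), (9, 31), (12, 0), (12, 7), (12, 8), (12, 15), (12, 16), (12, 23), (12, 24), (12, 31), (13, 2), (13, 5), (13, 10), (13, 13), (13, 18), (13, 21), (13, 26), (13, 29), (18, 2), (18, 5), (18, 10), (18, 13), (18, 18), (18, 21), (18, 26), (18, 29), (19, 0), (19, 7), (19, 8), (19, 15), (19, 16), (19, 23), (19, 24), (19, 31), (22, 0), (22, 7), (22, 8), (22, 15), (22, 16), (22, 23), (22, 24), (22, 31), (25, 0), (25, 7), (25, 8), (25, 15), (25, 16), (25, 23), (25, 24), (25, 31), (28, 0), (28, 7), (28, 8), (28, 15), (28, 16), (28, 23), (28, 24), (28, 31), (29, 2), (29, 5), (29, 10), (29, 13), (29, 18), (29, 21), (29, 26), (29, 29)]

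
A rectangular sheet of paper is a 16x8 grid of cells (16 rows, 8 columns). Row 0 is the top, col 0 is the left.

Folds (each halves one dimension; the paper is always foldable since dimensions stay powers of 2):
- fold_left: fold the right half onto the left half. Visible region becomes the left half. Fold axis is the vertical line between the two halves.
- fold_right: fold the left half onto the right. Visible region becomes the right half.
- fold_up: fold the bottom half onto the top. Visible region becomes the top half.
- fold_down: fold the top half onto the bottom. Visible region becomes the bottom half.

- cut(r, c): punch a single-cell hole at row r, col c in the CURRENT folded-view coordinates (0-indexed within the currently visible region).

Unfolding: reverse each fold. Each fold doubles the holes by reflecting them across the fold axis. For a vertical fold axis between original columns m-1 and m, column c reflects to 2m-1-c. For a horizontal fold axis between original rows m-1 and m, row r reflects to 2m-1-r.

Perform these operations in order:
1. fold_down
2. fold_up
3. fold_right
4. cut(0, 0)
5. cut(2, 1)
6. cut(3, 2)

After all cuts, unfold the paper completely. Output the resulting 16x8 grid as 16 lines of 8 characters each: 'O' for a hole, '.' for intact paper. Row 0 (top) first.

Op 1 fold_down: fold axis h@8; visible region now rows[8,16) x cols[0,8) = 8x8
Op 2 fold_up: fold axis h@12; visible region now rows[8,12) x cols[0,8) = 4x8
Op 3 fold_right: fold axis v@4; visible region now rows[8,12) x cols[4,8) = 4x4
Op 4 cut(0, 0): punch at orig (8,4); cuts so far [(8, 4)]; region rows[8,12) x cols[4,8) = 4x4
Op 5 cut(2, 1): punch at orig (10,5); cuts so far [(8, 4), (10, 5)]; region rows[8,12) x cols[4,8) = 4x4
Op 6 cut(3, 2): punch at orig (11,6); cuts so far [(8, 4), (10, 5), (11, 6)]; region rows[8,12) x cols[4,8) = 4x4
Unfold 1 (reflect across v@4): 6 holes -> [(8, 3), (8, 4), (10, 2), (10, 5), (11, 1), (11, 6)]
Unfold 2 (reflect across h@12): 12 holes -> [(8, 3), (8, 4), (10, 2), (10, 5), (11, 1), (11, 6), (12, 1), (12, 6), (13, 2), (13, 5), (15, 3), (15, 4)]
Unfold 3 (reflect across h@8): 24 holes -> [(0, 3), (0, 4), (2, 2), (2, 5), (3, 1), (3, 6), (4, 1), (4, 6), (5, 2), (5, 5), (7, 3), (7, 4), (8, 3), (8, 4), (10, 2), (10, 5), (11, 1), (11, 6), (12, 1), (12, 6), (13, 2), (13, 5), (15, 3), (15, 4)]

Answer: ...OO...
........
..O..O..
.O....O.
.O....O.
..O..O..
........
...OO...
...OO...
........
..O..O..
.O....O.
.O....O.
..O..O..
........
...OO...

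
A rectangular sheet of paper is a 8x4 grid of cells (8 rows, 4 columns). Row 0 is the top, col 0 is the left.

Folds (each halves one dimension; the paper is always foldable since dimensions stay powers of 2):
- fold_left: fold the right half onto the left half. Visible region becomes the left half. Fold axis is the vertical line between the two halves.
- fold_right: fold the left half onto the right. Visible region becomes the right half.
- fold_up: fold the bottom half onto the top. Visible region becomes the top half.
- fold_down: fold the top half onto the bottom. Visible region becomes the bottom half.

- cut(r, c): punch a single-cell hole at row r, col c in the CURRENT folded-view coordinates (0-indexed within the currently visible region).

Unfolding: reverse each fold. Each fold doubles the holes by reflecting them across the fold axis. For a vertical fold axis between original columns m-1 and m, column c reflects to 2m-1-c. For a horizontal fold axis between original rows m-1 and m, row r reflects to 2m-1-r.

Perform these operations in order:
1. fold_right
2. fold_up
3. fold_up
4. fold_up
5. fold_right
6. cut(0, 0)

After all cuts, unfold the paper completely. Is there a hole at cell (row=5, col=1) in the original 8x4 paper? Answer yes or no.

Answer: yes

Derivation:
Op 1 fold_right: fold axis v@2; visible region now rows[0,8) x cols[2,4) = 8x2
Op 2 fold_up: fold axis h@4; visible region now rows[0,4) x cols[2,4) = 4x2
Op 3 fold_up: fold axis h@2; visible region now rows[0,2) x cols[2,4) = 2x2
Op 4 fold_up: fold axis h@1; visible region now rows[0,1) x cols[2,4) = 1x2
Op 5 fold_right: fold axis v@3; visible region now rows[0,1) x cols[3,4) = 1x1
Op 6 cut(0, 0): punch at orig (0,3); cuts so far [(0, 3)]; region rows[0,1) x cols[3,4) = 1x1
Unfold 1 (reflect across v@3): 2 holes -> [(0, 2), (0, 3)]
Unfold 2 (reflect across h@1): 4 holes -> [(0, 2), (0, 3), (1, 2), (1, 3)]
Unfold 3 (reflect across h@2): 8 holes -> [(0, 2), (0, 3), (1, 2), (1, 3), (2, 2), (2, 3), (3, 2), (3, 3)]
Unfold 4 (reflect across h@4): 16 holes -> [(0, 2), (0, 3), (1, 2), (1, 3), (2, 2), (2, 3), (3, 2), (3, 3), (4, 2), (4, 3), (5, 2), (5, 3), (6, 2), (6, 3), (7, 2), (7, 3)]
Unfold 5 (reflect across v@2): 32 holes -> [(0, 0), (0, 1), (0, 2), (0, 3), (1, 0), (1, 1), (1, 2), (1, 3), (2, 0), (2, 1), (2, 2), (2, 3), (3, 0), (3, 1), (3, 2), (3, 3), (4, 0), (4, 1), (4, 2), (4, 3), (5, 0), (5, 1), (5, 2), (5, 3), (6, 0), (6, 1), (6, 2), (6, 3), (7, 0), (7, 1), (7, 2), (7, 3)]
Holes: [(0, 0), (0, 1), (0, 2), (0, 3), (1, 0), (1, 1), (1, 2), (1, 3), (2, 0), (2, 1), (2, 2), (2, 3), (3, 0), (3, 1), (3, 2), (3, 3), (4, 0), (4, 1), (4, 2), (4, 3), (5, 0), (5, 1), (5, 2), (5, 3), (6, 0), (6, 1), (6, 2), (6, 3), (7, 0), (7, 1), (7, 2), (7, 3)]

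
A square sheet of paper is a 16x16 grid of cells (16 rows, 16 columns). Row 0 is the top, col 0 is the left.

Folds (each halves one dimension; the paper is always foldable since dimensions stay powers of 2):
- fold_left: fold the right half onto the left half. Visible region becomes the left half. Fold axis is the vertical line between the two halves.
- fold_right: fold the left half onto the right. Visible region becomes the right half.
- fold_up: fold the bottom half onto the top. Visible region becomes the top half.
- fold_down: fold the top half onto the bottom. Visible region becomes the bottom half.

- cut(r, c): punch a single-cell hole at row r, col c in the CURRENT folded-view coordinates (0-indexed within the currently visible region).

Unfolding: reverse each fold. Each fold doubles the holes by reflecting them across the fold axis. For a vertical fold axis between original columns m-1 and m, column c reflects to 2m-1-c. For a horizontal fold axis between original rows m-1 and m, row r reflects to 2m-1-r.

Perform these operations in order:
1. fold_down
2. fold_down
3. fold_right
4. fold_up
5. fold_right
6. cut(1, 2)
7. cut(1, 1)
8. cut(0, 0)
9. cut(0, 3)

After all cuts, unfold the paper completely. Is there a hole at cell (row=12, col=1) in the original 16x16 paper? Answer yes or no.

Answer: no

Derivation:
Op 1 fold_down: fold axis h@8; visible region now rows[8,16) x cols[0,16) = 8x16
Op 2 fold_down: fold axis h@12; visible region now rows[12,16) x cols[0,16) = 4x16
Op 3 fold_right: fold axis v@8; visible region now rows[12,16) x cols[8,16) = 4x8
Op 4 fold_up: fold axis h@14; visible region now rows[12,14) x cols[8,16) = 2x8
Op 5 fold_right: fold axis v@12; visible region now rows[12,14) x cols[12,16) = 2x4
Op 6 cut(1, 2): punch at orig (13,14); cuts so far [(13, 14)]; region rows[12,14) x cols[12,16) = 2x4
Op 7 cut(1, 1): punch at orig (13,13); cuts so far [(13, 13), (13, 14)]; region rows[12,14) x cols[12,16) = 2x4
Op 8 cut(0, 0): punch at orig (12,12); cuts so far [(12, 12), (13, 13), (13, 14)]; region rows[12,14) x cols[12,16) = 2x4
Op 9 cut(0, 3): punch at orig (12,15); cuts so far [(12, 12), (12, 15), (13, 13), (13, 14)]; region rows[12,14) x cols[12,16) = 2x4
Unfold 1 (reflect across v@12): 8 holes -> [(12, 8), (12, 11), (12, 12), (12, 15), (13, 9), (13, 10), (13, 13), (13, 14)]
Unfold 2 (reflect across h@14): 16 holes -> [(12, 8), (12, 11), (12, 12), (12, 15), (13, 9), (13, 10), (13, 13), (13, 14), (14, 9), (14, 10), (14, 13), (14, 14), (15, 8), (15, 11), (15, 12), (15, 15)]
Unfold 3 (reflect across v@8): 32 holes -> [(12, 0), (12, 3), (12, 4), (12, 7), (12, 8), (12, 11), (12, 12), (12, 15), (13, 1), (13, 2), (13, 5), (13, 6), (13, 9), (13, 10), (13, 13), (13, 14), (14, 1), (14, 2), (14, 5), (14, 6), (14, 9), (14, 10), (14, 13), (14, 14), (15, 0), (15, 3), (15, 4), (15, 7), (15, 8), (15, 11), (15, 12), (15, 15)]
Unfold 4 (reflect across h@12): 64 holes -> [(8, 0), (8, 3), (8, 4), (8, 7), (8, 8), (8, 11), (8, 12), (8, 15), (9, 1), (9, 2), (9, 5), (9, 6), (9, 9), (9, 10), (9, 13), (9, 14), (10, 1), (10, 2), (10, 5), (10, 6), (10, 9), (10, 10), (10, 13), (10, 14), (11, 0), (11, 3), (11, 4), (11, 7), (11, 8), (11, 11), (11, 12), (11, 15), (12, 0), (12, 3), (12, 4), (12, 7), (12, 8), (12, 11), (12, 12), (12, 15), (13, 1), (13, 2), (13, 5), (13, 6), (13, 9), (13, 10), (13, 13), (13, 14), (14, 1), (14, 2), (14, 5), (14, 6), (14, 9), (14, 10), (14, 13), (14, 14), (15, 0), (15, 3), (15, 4), (15, 7), (15, 8), (15, 11), (15, 12), (15, 15)]
Unfold 5 (reflect across h@8): 128 holes -> [(0, 0), (0, 3), (0, 4), (0, 7), (0, 8), (0, 11), (0, 12), (0, 15), (1, 1), (1, 2), (1, 5), (1, 6), (1, 9), (1, 10), (1, 13), (1, 14), (2, 1), (2, 2), (2, 5), (2, 6), (2, 9), (2, 10), (2, 13), (2, 14), (3, 0), (3, 3), (3, 4), (3, 7), (3, 8), (3, 11), (3, 12), (3, 15), (4, 0), (4, 3), (4, 4), (4, 7), (4, 8), (4, 11), (4, 12), (4, 15), (5, 1), (5, 2), (5, 5), (5, 6), (5, 9), (5, 10), (5, 13), (5, 14), (6, 1), (6, 2), (6, 5), (6, 6), (6, 9), (6, 10), (6, 13), (6, 14), (7, 0), (7, 3), (7, 4), (7, 7), (7, 8), (7, 11), (7, 12), (7, 15), (8, 0), (8, 3), (8, 4), (8, 7), (8, 8), (8, 11), (8, 12), (8, 15), (9, 1), (9, 2), (9, 5), (9, 6), (9, 9), (9, 10), (9, 13), (9, 14), (10, 1), (10, 2), (10, 5), (10, 6), (10, 9), (10, 10), (10, 13), (10, 14), (11, 0), (11, 3), (11, 4), (11, 7), (11, 8), (11, 11), (11, 12), (11, 15), (12, 0), (12, 3), (12, 4), (12, 7), (12, 8), (12, 11), (12, 12), (12, 15), (13, 1), (13, 2), (13, 5), (13, 6), (13, 9), (13, 10), (13, 13), (13, 14), (14, 1), (14, 2), (14, 5), (14, 6), (14, 9), (14, 10), (14, 13), (14, 14), (15, 0), (15, 3), (15, 4), (15, 7), (15, 8), (15, 11), (15, 12), (15, 15)]
Holes: [(0, 0), (0, 3), (0, 4), (0, 7), (0, 8), (0, 11), (0, 12), (0, 15), (1, 1), (1, 2), (1, 5), (1, 6), (1, 9), (1, 10), (1, 13), (1, 14), (2, 1), (2, 2), (2, 5), (2, 6), (2, 9), (2, 10), (2, 13), (2, 14), (3, 0), (3, 3), (3, 4), (3, 7), (3, 8), (3, 11), (3, 12), (3, 15), (4, 0), (4, 3), (4, 4), (4, 7), (4, 8), (4, 11), (4, 12), (4, 15), (5, 1), (5, 2), (5, 5), (5, 6), (5, 9), (5, 10), (5, 13), (5, 14), (6, 1), (6, 2), (6, 5), (6, 6), (6, 9), (6, 10), (6, 13), (6, 14), (7, 0), (7, 3), (7, 4), (7, 7), (7, 8), (7, 11), (7, 12), (7, 15), (8, 0), (8, 3), (8, 4), (8, 7), (8, 8), (8, 11), (8, 12), (8, 15), (9, 1), (9, 2), (9, 5), (9, 6), (9, 9), (9, 10), (9, 13), (9, 14), (10, 1), (10, 2), (10, 5), (10, 6), (10, 9), (10, 10), (10, 13), (10, 14), (11, 0), (11, 3), (11, 4), (11, 7), (11, 8), (11, 11), (11, 12), (11, 15), (12, 0), (12, 3), (12, 4), (12, 7), (12, 8), (12, 11), (12, 12), (12, 15), (13, 1), (13, 2), (13, 5), (13, 6), (13, 9), (13, 10), (13, 13), (13, 14), (14, 1), (14, 2), (14, 5), (14, 6), (14, 9), (14, 10), (14, 13), (14, 14), (15, 0), (15, 3), (15, 4), (15, 7), (15, 8), (15, 11), (15, 12), (15, 15)]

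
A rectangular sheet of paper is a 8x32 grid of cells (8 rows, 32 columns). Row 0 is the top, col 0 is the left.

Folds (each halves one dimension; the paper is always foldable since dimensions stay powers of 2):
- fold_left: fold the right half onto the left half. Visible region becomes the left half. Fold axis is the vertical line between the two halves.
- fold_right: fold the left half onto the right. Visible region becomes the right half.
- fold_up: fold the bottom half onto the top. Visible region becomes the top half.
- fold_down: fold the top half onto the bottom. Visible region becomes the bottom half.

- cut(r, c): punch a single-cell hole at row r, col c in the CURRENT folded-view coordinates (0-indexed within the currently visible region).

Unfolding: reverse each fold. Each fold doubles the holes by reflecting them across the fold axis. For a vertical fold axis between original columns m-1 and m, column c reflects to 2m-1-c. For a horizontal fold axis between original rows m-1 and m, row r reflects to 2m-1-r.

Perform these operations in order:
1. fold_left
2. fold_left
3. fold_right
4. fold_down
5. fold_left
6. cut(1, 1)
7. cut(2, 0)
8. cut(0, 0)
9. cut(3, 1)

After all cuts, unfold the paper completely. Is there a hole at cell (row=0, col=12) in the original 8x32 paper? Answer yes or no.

Op 1 fold_left: fold axis v@16; visible region now rows[0,8) x cols[0,16) = 8x16
Op 2 fold_left: fold axis v@8; visible region now rows[0,8) x cols[0,8) = 8x8
Op 3 fold_right: fold axis v@4; visible region now rows[0,8) x cols[4,8) = 8x4
Op 4 fold_down: fold axis h@4; visible region now rows[4,8) x cols[4,8) = 4x4
Op 5 fold_left: fold axis v@6; visible region now rows[4,8) x cols[4,6) = 4x2
Op 6 cut(1, 1): punch at orig (5,5); cuts so far [(5, 5)]; region rows[4,8) x cols[4,6) = 4x2
Op 7 cut(2, 0): punch at orig (6,4); cuts so far [(5, 5), (6, 4)]; region rows[4,8) x cols[4,6) = 4x2
Op 8 cut(0, 0): punch at orig (4,4); cuts so far [(4, 4), (5, 5), (6, 4)]; region rows[4,8) x cols[4,6) = 4x2
Op 9 cut(3, 1): punch at orig (7,5); cuts so far [(4, 4), (5, 5), (6, 4), (7, 5)]; region rows[4,8) x cols[4,6) = 4x2
Unfold 1 (reflect across v@6): 8 holes -> [(4, 4), (4, 7), (5, 5), (5, 6), (6, 4), (6, 7), (7, 5), (7, 6)]
Unfold 2 (reflect across h@4): 16 holes -> [(0, 5), (0, 6), (1, 4), (1, 7), (2, 5), (2, 6), (3, 4), (3, 7), (4, 4), (4, 7), (5, 5), (5, 6), (6, 4), (6, 7), (7, 5), (7, 6)]
Unfold 3 (reflect across v@4): 32 holes -> [(0, 1), (0, 2), (0, 5), (0, 6), (1, 0), (1, 3), (1, 4), (1, 7), (2, 1), (2, 2), (2, 5), (2, 6), (3, 0), (3, 3), (3, 4), (3, 7), (4, 0), (4, 3), (4, 4), (4, 7), (5, 1), (5, 2), (5, 5), (5, 6), (6, 0), (6, 3), (6, 4), (6, 7), (7, 1), (7, 2), (7, 5), (7, 6)]
Unfold 4 (reflect across v@8): 64 holes -> [(0, 1), (0, 2), (0, 5), (0, 6), (0, 9), (0, 10), (0, 13), (0, 14), (1, 0), (1, 3), (1, 4), (1, 7), (1, 8), (1, 11), (1, 12), (1, 15), (2, 1), (2, 2), (2, 5), (2, 6), (2, 9), (2, 10), (2, 13), (2, 14), (3, 0), (3, 3), (3, 4), (3, 7), (3, 8), (3, 11), (3, 12), (3, 15), (4, 0), (4, 3), (4, 4), (4, 7), (4, 8), (4, 11), (4, 12), (4, 15), (5, 1), (5, 2), (5, 5), (5, 6), (5, 9), (5, 10), (5, 13), (5, 14), (6, 0), (6, 3), (6, 4), (6, 7), (6, 8), (6, 11), (6, 12), (6, 15), (7, 1), (7, 2), (7, 5), (7, 6), (7, 9), (7, 10), (7, 13), (7, 14)]
Unfold 5 (reflect across v@16): 128 holes -> [(0, 1), (0, 2), (0, 5), (0, 6), (0, 9), (0, 10), (0, 13), (0, 14), (0, 17), (0, 18), (0, 21), (0, 22), (0, 25), (0, 26), (0, 29), (0, 30), (1, 0), (1, 3), (1, 4), (1, 7), (1, 8), (1, 11), (1, 12), (1, 15), (1, 16), (1, 19), (1, 20), (1, 23), (1, 24), (1, 27), (1, 28), (1, 31), (2, 1), (2, 2), (2, 5), (2, 6), (2, 9), (2, 10), (2, 13), (2, 14), (2, 17), (2, 18), (2, 21), (2, 22), (2, 25), (2, 26), (2, 29), (2, 30), (3, 0), (3, 3), (3, 4), (3, 7), (3, 8), (3, 11), (3, 12), (3, 15), (3, 16), (3, 19), (3, 20), (3, 23), (3, 24), (3, 27), (3, 28), (3, 31), (4, 0), (4, 3), (4, 4), (4, 7), (4, 8), (4, 11), (4, 12), (4, 15), (4, 16), (4, 19), (4, 20), (4, 23), (4, 24), (4, 27), (4, 28), (4, 31), (5, 1), (5, 2), (5, 5), (5, 6), (5, 9), (5, 10), (5, 13), (5, 14), (5, 17), (5, 18), (5, 21), (5, 22), (5, 25), (5, 26), (5, 29), (5, 30), (6, 0), (6, 3), (6, 4), (6, 7), (6, 8), (6, 11), (6, 12), (6, 15), (6, 16), (6, 19), (6, 20), (6, 23), (6, 24), (6, 27), (6, 28), (6, 31), (7, 1), (7, 2), (7, 5), (7, 6), (7, 9), (7, 10), (7, 13), (7, 14), (7, 17), (7, 18), (7, 21), (7, 22), (7, 25), (7, 26), (7, 29), (7, 30)]
Holes: [(0, 1), (0, 2), (0, 5), (0, 6), (0, 9), (0, 10), (0, 13), (0, 14), (0, 17), (0, 18), (0, 21), (0, 22), (0, 25), (0, 26), (0, 29), (0, 30), (1, 0), (1, 3), (1, 4), (1, 7), (1, 8), (1, 11), (1, 12), (1, 15), (1, 16), (1, 19), (1, 20), (1, 23), (1, 24), (1, 27), (1, 28), (1, 31), (2, 1), (2, 2), (2, 5), (2, 6), (2, 9), (2, 10), (2, 13), (2, 14), (2, 17), (2, 18), (2, 21), (2, 22), (2, 25), (2, 26), (2, 29), (2, 30), (3, 0), (3, 3), (3, 4), (3, 7), (3, 8), (3, 11), (3, 12), (3, 15), (3, 16), (3, 19), (3, 20), (3, 23), (3, 24), (3, 27), (3, 28), (3, 31), (4, 0), (4, 3), (4, 4), (4, 7), (4, 8), (4, 11), (4, 12), (4, 15), (4, 16), (4, 19), (4, 20), (4, 23), (4, 24), (4, 27), (4, 28), (4, 31), (5, 1), (5, 2), (5, 5), (5, 6), (5, 9), (5, 10), (5, 13), (5, 14), (5, 17), (5, 18), (5, 21), (5, 22), (5, 25), (5, 26), (5, 29), (5, 30), (6, 0), (6, 3), (6, 4), (6, 7), (6, 8), (6, 11), (6, 12), (6, 15), (6, 16), (6, 19), (6, 20), (6, 23), (6, 24), (6, 27), (6, 28), (6, 31), (7, 1), (7, 2), (7, 5), (7, 6), (7, 9), (7, 10), (7, 13), (7, 14), (7, 17), (7, 18), (7, 21), (7, 22), (7, 25), (7, 26), (7, 29), (7, 30)]

Answer: no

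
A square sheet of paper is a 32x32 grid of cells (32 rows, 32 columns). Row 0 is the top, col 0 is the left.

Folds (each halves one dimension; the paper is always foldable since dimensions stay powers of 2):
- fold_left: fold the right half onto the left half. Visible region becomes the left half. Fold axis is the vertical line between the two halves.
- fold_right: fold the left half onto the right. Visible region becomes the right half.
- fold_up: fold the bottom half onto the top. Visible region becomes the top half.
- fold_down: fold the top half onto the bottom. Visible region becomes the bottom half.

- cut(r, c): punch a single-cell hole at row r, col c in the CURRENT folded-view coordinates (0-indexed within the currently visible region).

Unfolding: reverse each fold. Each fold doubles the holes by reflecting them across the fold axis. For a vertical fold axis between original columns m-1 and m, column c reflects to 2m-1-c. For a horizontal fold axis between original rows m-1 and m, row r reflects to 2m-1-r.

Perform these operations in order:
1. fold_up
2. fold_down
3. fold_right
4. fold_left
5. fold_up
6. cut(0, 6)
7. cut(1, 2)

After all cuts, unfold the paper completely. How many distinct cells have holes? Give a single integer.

Op 1 fold_up: fold axis h@16; visible region now rows[0,16) x cols[0,32) = 16x32
Op 2 fold_down: fold axis h@8; visible region now rows[8,16) x cols[0,32) = 8x32
Op 3 fold_right: fold axis v@16; visible region now rows[8,16) x cols[16,32) = 8x16
Op 4 fold_left: fold axis v@24; visible region now rows[8,16) x cols[16,24) = 8x8
Op 5 fold_up: fold axis h@12; visible region now rows[8,12) x cols[16,24) = 4x8
Op 6 cut(0, 6): punch at orig (8,22); cuts so far [(8, 22)]; region rows[8,12) x cols[16,24) = 4x8
Op 7 cut(1, 2): punch at orig (9,18); cuts so far [(8, 22), (9, 18)]; region rows[8,12) x cols[16,24) = 4x8
Unfold 1 (reflect across h@12): 4 holes -> [(8, 22), (9, 18), (14, 18), (15, 22)]
Unfold 2 (reflect across v@24): 8 holes -> [(8, 22), (8, 25), (9, 18), (9, 29), (14, 18), (14, 29), (15, 22), (15, 25)]
Unfold 3 (reflect across v@16): 16 holes -> [(8, 6), (8, 9), (8, 22), (8, 25), (9, 2), (9, 13), (9, 18), (9, 29), (14, 2), (14, 13), (14, 18), (14, 29), (15, 6), (15, 9), (15, 22), (15, 25)]
Unfold 4 (reflect across h@8): 32 holes -> [(0, 6), (0, 9), (0, 22), (0, 25), (1, 2), (1, 13), (1, 18), (1, 29), (6, 2), (6, 13), (6, 18), (6, 29), (7, 6), (7, 9), (7, 22), (7, 25), (8, 6), (8, 9), (8, 22), (8, 25), (9, 2), (9, 13), (9, 18), (9, 29), (14, 2), (14, 13), (14, 18), (14, 29), (15, 6), (15, 9), (15, 22), (15, 25)]
Unfold 5 (reflect across h@16): 64 holes -> [(0, 6), (0, 9), (0, 22), (0, 25), (1, 2), (1, 13), (1, 18), (1, 29), (6, 2), (6, 13), (6, 18), (6, 29), (7, 6), (7, 9), (7, 22), (7, 25), (8, 6), (8, 9), (8, 22), (8, 25), (9, 2), (9, 13), (9, 18), (9, 29), (14, 2), (14, 13), (14, 18), (14, 29), (15, 6), (15, 9), (15, 22), (15, 25), (16, 6), (16, 9), (16, 22), (16, 25), (17, 2), (17, 13), (17, 18), (17, 29), (22, 2), (22, 13), (22, 18), (22, 29), (23, 6), (23, 9), (23, 22), (23, 25), (24, 6), (24, 9), (24, 22), (24, 25), (25, 2), (25, 13), (25, 18), (25, 29), (30, 2), (30, 13), (30, 18), (30, 29), (31, 6), (31, 9), (31, 22), (31, 25)]

Answer: 64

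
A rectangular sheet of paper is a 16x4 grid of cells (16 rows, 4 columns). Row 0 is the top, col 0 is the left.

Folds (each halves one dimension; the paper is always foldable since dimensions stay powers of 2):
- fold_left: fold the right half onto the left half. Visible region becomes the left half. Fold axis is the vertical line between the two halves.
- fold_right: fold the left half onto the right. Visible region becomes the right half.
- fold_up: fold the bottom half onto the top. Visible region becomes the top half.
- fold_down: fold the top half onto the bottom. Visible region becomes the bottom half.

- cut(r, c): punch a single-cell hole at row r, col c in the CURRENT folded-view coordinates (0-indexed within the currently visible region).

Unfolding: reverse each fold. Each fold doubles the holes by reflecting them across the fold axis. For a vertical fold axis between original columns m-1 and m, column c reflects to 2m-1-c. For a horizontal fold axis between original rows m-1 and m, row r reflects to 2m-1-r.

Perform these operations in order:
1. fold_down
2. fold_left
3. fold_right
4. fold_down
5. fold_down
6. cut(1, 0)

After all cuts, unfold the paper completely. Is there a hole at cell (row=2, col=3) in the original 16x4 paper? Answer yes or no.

Op 1 fold_down: fold axis h@8; visible region now rows[8,16) x cols[0,4) = 8x4
Op 2 fold_left: fold axis v@2; visible region now rows[8,16) x cols[0,2) = 8x2
Op 3 fold_right: fold axis v@1; visible region now rows[8,16) x cols[1,2) = 8x1
Op 4 fold_down: fold axis h@12; visible region now rows[12,16) x cols[1,2) = 4x1
Op 5 fold_down: fold axis h@14; visible region now rows[14,16) x cols[1,2) = 2x1
Op 6 cut(1, 0): punch at orig (15,1); cuts so far [(15, 1)]; region rows[14,16) x cols[1,2) = 2x1
Unfold 1 (reflect across h@14): 2 holes -> [(12, 1), (15, 1)]
Unfold 2 (reflect across h@12): 4 holes -> [(8, 1), (11, 1), (12, 1), (15, 1)]
Unfold 3 (reflect across v@1): 8 holes -> [(8, 0), (8, 1), (11, 0), (11, 1), (12, 0), (12, 1), (15, 0), (15, 1)]
Unfold 4 (reflect across v@2): 16 holes -> [(8, 0), (8, 1), (8, 2), (8, 3), (11, 0), (11, 1), (11, 2), (11, 3), (12, 0), (12, 1), (12, 2), (12, 3), (15, 0), (15, 1), (15, 2), (15, 3)]
Unfold 5 (reflect across h@8): 32 holes -> [(0, 0), (0, 1), (0, 2), (0, 3), (3, 0), (3, 1), (3, 2), (3, 3), (4, 0), (4, 1), (4, 2), (4, 3), (7, 0), (7, 1), (7, 2), (7, 3), (8, 0), (8, 1), (8, 2), (8, 3), (11, 0), (11, 1), (11, 2), (11, 3), (12, 0), (12, 1), (12, 2), (12, 3), (15, 0), (15, 1), (15, 2), (15, 3)]
Holes: [(0, 0), (0, 1), (0, 2), (0, 3), (3, 0), (3, 1), (3, 2), (3, 3), (4, 0), (4, 1), (4, 2), (4, 3), (7, 0), (7, 1), (7, 2), (7, 3), (8, 0), (8, 1), (8, 2), (8, 3), (11, 0), (11, 1), (11, 2), (11, 3), (12, 0), (12, 1), (12, 2), (12, 3), (15, 0), (15, 1), (15, 2), (15, 3)]

Answer: no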